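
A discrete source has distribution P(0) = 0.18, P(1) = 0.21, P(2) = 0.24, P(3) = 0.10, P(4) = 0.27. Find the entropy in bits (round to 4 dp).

H = −Σ pᵢ log₂ pᵢ.
−0.18·log₂(0.18) = 0.4453
−0.21·log₂(0.21) = 0.4728
−0.24·log₂(0.24) = 0.4941
−0.10·log₂(0.10) = 0.3322
−0.27·log₂(0.27) = 0.5100
Sum ≈ 2.2545 → 2.2545 bits.

2.2545 bits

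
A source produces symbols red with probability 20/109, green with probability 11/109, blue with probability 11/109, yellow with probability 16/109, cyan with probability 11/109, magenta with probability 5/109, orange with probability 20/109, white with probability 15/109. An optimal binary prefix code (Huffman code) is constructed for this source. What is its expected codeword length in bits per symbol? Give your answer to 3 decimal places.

Repeatedly combine the two least-probable nodes; the expected code length is the sum of the merged weights.
merge 5/109 + 11/109 → 16/109
merge 11/109 + 11/109 → 22/109
merge 15/109 + 16/109 → 31/109
merge 16/109 + 20/109 → 36/109
merge 20/109 + 22/109 → 42/109
merge 31/109 + 36/109 → 67/109
merge 42/109 + 67/109 → 1
L = 16/109 + 22/109 + 31/109 + 36/109 + 42/109 + 67/109 + 1 = 323/109 ≈ 2.963 bits/symbol.

2.963 bits/symbol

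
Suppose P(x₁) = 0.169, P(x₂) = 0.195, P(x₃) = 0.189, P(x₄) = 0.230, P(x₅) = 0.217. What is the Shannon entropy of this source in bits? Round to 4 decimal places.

H = −Σ pᵢ log₂ pᵢ.
−0.169·log₂(0.169) = 0.4335
−0.195·log₂(0.195) = 0.4599
−0.189·log₂(0.189) = 0.4543
−0.230·log₂(0.230) = 0.4877
−0.217·log₂(0.217) = 0.4783
Sum ≈ 2.3136 → 2.3136 bits.

2.3136 bits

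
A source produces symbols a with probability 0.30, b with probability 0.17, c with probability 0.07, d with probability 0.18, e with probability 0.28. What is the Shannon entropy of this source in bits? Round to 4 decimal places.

2.1838 bits

H = −Σ pᵢ log₂ pᵢ.
−0.30·log₂(0.30) = 0.5211
−0.17·log₂(0.17) = 0.4346
−0.07·log₂(0.07) = 0.2686
−0.18·log₂(0.18) = 0.4453
−0.28·log₂(0.28) = 0.5142
Sum ≈ 2.1838 → 2.1838 bits.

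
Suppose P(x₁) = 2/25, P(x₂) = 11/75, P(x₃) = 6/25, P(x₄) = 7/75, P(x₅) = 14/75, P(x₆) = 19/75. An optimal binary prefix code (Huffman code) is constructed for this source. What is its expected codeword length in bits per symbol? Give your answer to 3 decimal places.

Repeatedly combine the two least-probable nodes; the expected code length is the sum of the merged weights.
merge 2/25 + 7/75 → 13/75
merge 11/75 + 13/75 → 8/25
merge 14/75 + 6/25 → 32/75
merge 19/75 + 8/25 → 43/75
merge 32/75 + 43/75 → 1
L = 13/75 + 8/25 + 32/75 + 43/75 + 1 = 187/75 ≈ 2.493 bits/symbol.

2.493 bits/symbol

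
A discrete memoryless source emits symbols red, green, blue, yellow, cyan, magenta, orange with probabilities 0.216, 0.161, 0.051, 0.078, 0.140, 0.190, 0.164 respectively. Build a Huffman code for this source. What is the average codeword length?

2.723 bits/symbol

Repeatedly combine the two least-probable nodes; the expected code length is the sum of the merged weights.
merge 51/1000 + 39/500 → 129/1000
merge 129/1000 + 7/50 → 269/1000
merge 161/1000 + 41/250 → 13/40
merge 19/100 + 27/125 → 203/500
merge 269/1000 + 13/40 → 297/500
merge 203/500 + 297/500 → 1
L = 129/1000 + 269/1000 + 13/40 + 203/500 + 297/500 + 1 = 2723/1000 = 2.723 bits/symbol.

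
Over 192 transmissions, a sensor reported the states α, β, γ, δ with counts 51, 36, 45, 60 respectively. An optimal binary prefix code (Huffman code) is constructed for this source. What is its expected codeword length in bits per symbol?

2 bits/symbol

Probabilities are the counts divided by 192.
Repeatedly combine the two least-probable nodes; the expected code length is the sum of the merged weights.
merge 3/16 + 15/64 → 27/64
merge 17/64 + 5/16 → 37/64
merge 27/64 + 37/64 → 1
L = 27/64 + 37/64 + 1 = 2 bits/symbol.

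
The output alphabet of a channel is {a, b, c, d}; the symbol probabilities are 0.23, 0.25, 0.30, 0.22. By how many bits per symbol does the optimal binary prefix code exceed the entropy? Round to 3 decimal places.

0.011 bits

Entropy H = −Σ p log₂ p ≈ 1.9893 bits.
Huffman merges: 11/50+23/100→9/20; 1/4+3/10→11/20; 9/20+11/20→1. L = 2 ≈ 2.0000.
L − H = 2.0000 − 1.9893 = 0.011 bits.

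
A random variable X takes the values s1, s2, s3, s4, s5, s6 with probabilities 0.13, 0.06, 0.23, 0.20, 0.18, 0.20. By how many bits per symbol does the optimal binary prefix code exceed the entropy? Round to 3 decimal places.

Entropy H = −Σ p log₂ p ≈ 2.4879 bits.
Huffman merges: 3/50+13/100→19/100; 9/50+19/100→37/100; 1/5+1/5→2/5; 23/100+37/100→3/5; 2/5+3/5→1. L = 64/25 ≈ 2.5600.
L − H = 2.5600 − 2.4879 = 0.072 bits.

0.072 bits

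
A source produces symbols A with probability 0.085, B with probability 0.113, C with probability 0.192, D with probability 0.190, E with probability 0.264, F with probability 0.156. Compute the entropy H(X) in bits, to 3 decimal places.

H = −Σ pᵢ log₂ pᵢ.
−0.085·log₂(0.085) = 0.3023
−0.113·log₂(0.113) = 0.3555
−0.192·log₂(0.192) = 0.4571
−0.190·log₂(0.190) = 0.4552
−0.264·log₂(0.264) = 0.5072
−0.156·log₂(0.156) = 0.4181
Sum ≈ 2.4955 → 2.495 bits.

2.495 bits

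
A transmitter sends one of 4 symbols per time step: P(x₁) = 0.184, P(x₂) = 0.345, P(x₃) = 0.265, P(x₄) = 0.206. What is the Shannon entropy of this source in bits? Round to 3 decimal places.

1.956 bits

H = −Σ pᵢ log₂ pᵢ.
−0.184·log₂(0.184) = 0.4494
−0.345·log₂(0.345) = 0.5297
−0.265·log₂(0.265) = 0.5077
−0.206·log₂(0.206) = 0.4695
Sum ≈ 1.9563 → 1.956 bits.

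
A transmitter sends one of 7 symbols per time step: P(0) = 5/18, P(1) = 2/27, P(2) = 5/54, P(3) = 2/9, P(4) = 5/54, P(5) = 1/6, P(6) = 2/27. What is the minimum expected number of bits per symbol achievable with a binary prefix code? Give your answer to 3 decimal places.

Repeatedly combine the two least-probable nodes; the expected code length is the sum of the merged weights.
merge 2/27 + 2/27 → 4/27
merge 5/54 + 5/54 → 5/27
merge 4/27 + 1/6 → 17/54
merge 5/27 + 2/9 → 11/27
merge 5/18 + 17/54 → 16/27
merge 11/27 + 16/27 → 1
L = 4/27 + 5/27 + 17/54 + 11/27 + 16/27 + 1 = 143/54 ≈ 2.648 bits/symbol.

2.648 bits/symbol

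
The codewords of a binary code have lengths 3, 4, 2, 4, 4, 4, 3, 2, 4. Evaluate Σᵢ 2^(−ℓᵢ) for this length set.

1.0625

With common denominator 2^4 = 16: Σ 2^(−ℓᵢ) = 2/16 + 1/16 + 4/16 + 1/16 + 1/16 + 1/16 + 2/16 + 4/16 + 1/16 = 17/16 = 1.0625.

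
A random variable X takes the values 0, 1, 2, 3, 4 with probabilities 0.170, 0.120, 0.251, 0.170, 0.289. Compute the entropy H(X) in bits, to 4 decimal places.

2.2544 bits

H = −Σ pᵢ log₂ pᵢ.
−0.170·log₂(0.170) = 0.4346
−0.120·log₂(0.120) = 0.3671
−0.251·log₂(0.251) = 0.5006
−0.170·log₂(0.170) = 0.4346
−0.289·log₂(0.289) = 0.5176
Sum ≈ 2.2544 → 2.2544 bits.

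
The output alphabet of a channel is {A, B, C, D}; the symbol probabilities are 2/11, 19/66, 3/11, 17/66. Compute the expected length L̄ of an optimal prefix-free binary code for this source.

Repeatedly combine the two least-probable nodes; the expected code length is the sum of the merged weights.
merge 2/11 + 17/66 → 29/66
merge 3/11 + 19/66 → 37/66
merge 29/66 + 37/66 → 1
L = 29/66 + 37/66 + 1 = 2 bits/symbol.

2 bits/symbol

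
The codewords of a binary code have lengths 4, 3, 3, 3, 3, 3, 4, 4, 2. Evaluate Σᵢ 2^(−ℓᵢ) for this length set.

With common denominator 2^4 = 16: Σ 2^(−ℓᵢ) = 1/16 + 2/16 + 2/16 + 2/16 + 2/16 + 2/16 + 1/16 + 1/16 + 4/16 = 17/16 = 1.0625.

1.0625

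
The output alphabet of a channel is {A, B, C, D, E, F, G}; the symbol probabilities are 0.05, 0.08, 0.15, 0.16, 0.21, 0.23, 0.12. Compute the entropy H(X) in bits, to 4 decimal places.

2.6687 bits

H = −Σ pᵢ log₂ pᵢ.
−0.05·log₂(0.05) = 0.2161
−0.08·log₂(0.08) = 0.2915
−0.15·log₂(0.15) = 0.4105
−0.16·log₂(0.16) = 0.4230
−0.21·log₂(0.21) = 0.4728
−0.23·log₂(0.23) = 0.4877
−0.12·log₂(0.12) = 0.3671
Sum ≈ 2.6687 → 2.6687 bits.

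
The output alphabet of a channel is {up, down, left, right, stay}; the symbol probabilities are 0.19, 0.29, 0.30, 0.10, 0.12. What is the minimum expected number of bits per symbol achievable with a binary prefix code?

2.22 bits/symbol

Repeatedly combine the two least-probable nodes; the expected code length is the sum of the merged weights.
merge 1/10 + 3/25 → 11/50
merge 19/100 + 11/50 → 41/100
merge 29/100 + 3/10 → 59/100
merge 41/100 + 59/100 → 1
L = 11/50 + 41/100 + 59/100 + 1 = 111/50 = 2.22 bits/symbol.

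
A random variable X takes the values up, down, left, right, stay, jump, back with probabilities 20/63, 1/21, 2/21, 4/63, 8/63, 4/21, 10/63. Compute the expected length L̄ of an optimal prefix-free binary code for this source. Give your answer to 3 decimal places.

2.603 bits/symbol

Repeatedly combine the two least-probable nodes; the expected code length is the sum of the merged weights.
merge 1/21 + 4/63 → 1/9
merge 2/21 + 1/9 → 13/63
merge 8/63 + 10/63 → 2/7
merge 4/21 + 13/63 → 25/63
merge 2/7 + 20/63 → 38/63
merge 25/63 + 38/63 → 1
L = 1/9 + 13/63 + 2/7 + 25/63 + 38/63 + 1 = 164/63 ≈ 2.603 bits/symbol.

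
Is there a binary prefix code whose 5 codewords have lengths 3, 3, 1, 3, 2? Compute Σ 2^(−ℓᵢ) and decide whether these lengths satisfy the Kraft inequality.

With common denominator 2^3 = 8: Σ 2^(−ℓᵢ) = 1/8 + 1/8 + 4/8 + 1/8 + 2/8 = 9/8 = 1.125.
Kraft's inequality requires Σ ≤ 1; here Σ = 1.125 > 1, so no such prefix code exists.

1.125; no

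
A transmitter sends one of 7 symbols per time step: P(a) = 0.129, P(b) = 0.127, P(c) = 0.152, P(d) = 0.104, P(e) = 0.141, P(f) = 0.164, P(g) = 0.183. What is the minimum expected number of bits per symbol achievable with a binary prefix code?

2.817 bits/symbol

Repeatedly combine the two least-probable nodes; the expected code length is the sum of the merged weights.
merge 13/125 + 127/1000 → 231/1000
merge 129/1000 + 141/1000 → 27/100
merge 19/125 + 41/250 → 79/250
merge 183/1000 + 231/1000 → 207/500
merge 27/100 + 79/250 → 293/500
merge 207/500 + 293/500 → 1
L = 231/1000 + 27/100 + 79/250 + 207/500 + 293/500 + 1 = 2817/1000 = 2.817 bits/symbol.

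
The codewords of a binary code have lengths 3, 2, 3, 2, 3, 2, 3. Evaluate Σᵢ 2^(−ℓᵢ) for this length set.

1.25

With common denominator 2^3 = 8: Σ 2^(−ℓᵢ) = 1/8 + 2/8 + 1/8 + 2/8 + 1/8 + 2/8 + 1/8 = 10/8 = 1.25.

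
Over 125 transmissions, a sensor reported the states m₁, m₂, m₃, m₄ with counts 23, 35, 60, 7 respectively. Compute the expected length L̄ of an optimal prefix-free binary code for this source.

1.76 bits/symbol

Probabilities are the counts divided by 125.
Repeatedly combine the two least-probable nodes; the expected code length is the sum of the merged weights.
merge 7/125 + 23/125 → 6/25
merge 6/25 + 7/25 → 13/25
merge 12/25 + 13/25 → 1
L = 6/25 + 13/25 + 1 = 44/25 = 1.76 bits/symbol.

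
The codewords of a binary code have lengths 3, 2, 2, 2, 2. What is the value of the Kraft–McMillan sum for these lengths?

With common denominator 2^3 = 8: Σ 2^(−ℓᵢ) = 1/8 + 2/8 + 2/8 + 2/8 + 2/8 = 9/8 = 1.125.

1.125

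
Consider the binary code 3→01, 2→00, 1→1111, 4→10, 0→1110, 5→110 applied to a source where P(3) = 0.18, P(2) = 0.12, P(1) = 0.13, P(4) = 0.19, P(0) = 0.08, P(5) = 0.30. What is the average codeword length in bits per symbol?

L̄ = Σ pᵢ·ℓᵢ = 0.18·2 + 0.12·2 + 0.13·4 + 0.19·2 + 0.08·4 + 0.30·3 = 2.72 bits/symbol.

2.72 bits/symbol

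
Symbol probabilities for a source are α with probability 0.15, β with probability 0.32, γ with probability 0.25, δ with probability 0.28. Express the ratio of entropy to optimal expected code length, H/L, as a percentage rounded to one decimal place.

Entropy H = −Σ p log₂ p ≈ 1.9508 bits.
Huffman merges: 3/20+1/4→2/5; 7/25+8/25→3/5; 2/5+3/5→1. L = 2 ≈ 2.0000.
Efficiency = H/L = 1.9508/2.0000 = 97.5%.

97.5%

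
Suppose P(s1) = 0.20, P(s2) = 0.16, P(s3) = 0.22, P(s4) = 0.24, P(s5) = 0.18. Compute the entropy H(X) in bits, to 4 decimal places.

H = −Σ pᵢ log₂ pᵢ.
−0.20·log₂(0.20) = 0.4644
−0.16·log₂(0.16) = 0.4230
−0.22·log₂(0.22) = 0.4806
−0.24·log₂(0.24) = 0.4941
−0.18·log₂(0.18) = 0.4453
Sum ≈ 2.3074 → 2.3074 bits.

2.3074 bits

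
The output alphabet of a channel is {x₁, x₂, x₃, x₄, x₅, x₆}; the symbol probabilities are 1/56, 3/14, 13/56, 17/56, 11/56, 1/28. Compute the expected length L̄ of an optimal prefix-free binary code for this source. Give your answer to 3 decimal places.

Repeatedly combine the two least-probable nodes; the expected code length is the sum of the merged weights.
merge 1/56 + 1/28 → 3/56
merge 3/56 + 11/56 → 1/4
merge 3/14 + 13/56 → 25/56
merge 1/4 + 17/56 → 31/56
merge 25/56 + 31/56 → 1
L = 3/56 + 1/4 + 25/56 + 31/56 + 1 = 129/56 ≈ 2.304 bits/symbol.

2.304 bits/symbol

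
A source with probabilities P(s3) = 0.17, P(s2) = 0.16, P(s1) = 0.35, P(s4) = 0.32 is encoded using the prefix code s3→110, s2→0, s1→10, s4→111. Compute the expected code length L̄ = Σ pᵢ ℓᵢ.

2.33 bits/symbol

L̄ = Σ pᵢ·ℓᵢ = 0.17·3 + 0.16·1 + 0.35·2 + 0.32·3 = 2.33 bits/symbol.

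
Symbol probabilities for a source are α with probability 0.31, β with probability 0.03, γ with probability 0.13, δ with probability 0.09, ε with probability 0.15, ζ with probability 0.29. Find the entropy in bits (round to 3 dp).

H = −Σ pᵢ log₂ pᵢ.
−0.31·log₂(0.31) = 0.5238
−0.03·log₂(0.03) = 0.1518
−0.13·log₂(0.13) = 0.3826
−0.09·log₂(0.09) = 0.3127
−0.15·log₂(0.15) = 0.4105
−0.29·log₂(0.29) = 0.5179
Sum ≈ 2.2993 → 2.299 bits.

2.299 bits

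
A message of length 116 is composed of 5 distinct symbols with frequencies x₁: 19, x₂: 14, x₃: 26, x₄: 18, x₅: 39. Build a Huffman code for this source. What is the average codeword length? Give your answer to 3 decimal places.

2.276 bits/symbol

Probabilities are the counts divided by 116.
Repeatedly combine the two least-probable nodes; the expected code length is the sum of the merged weights.
merge 7/58 + 9/58 → 8/29
merge 19/116 + 13/58 → 45/116
merge 8/29 + 39/116 → 71/116
merge 45/116 + 71/116 → 1
L = 8/29 + 45/116 + 71/116 + 1 = 66/29 ≈ 2.276 bits/symbol.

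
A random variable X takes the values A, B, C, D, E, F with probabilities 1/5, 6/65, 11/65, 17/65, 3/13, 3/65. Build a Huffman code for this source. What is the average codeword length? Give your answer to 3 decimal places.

Repeatedly combine the two least-probable nodes; the expected code length is the sum of the merged weights.
merge 3/65 + 6/65 → 9/65
merge 9/65 + 11/65 → 4/13
merge 1/5 + 3/13 → 28/65
merge 17/65 + 4/13 → 37/65
merge 28/65 + 37/65 → 1
L = 9/65 + 4/13 + 28/65 + 37/65 + 1 = 159/65 ≈ 2.446 bits/symbol.

2.446 bits/symbol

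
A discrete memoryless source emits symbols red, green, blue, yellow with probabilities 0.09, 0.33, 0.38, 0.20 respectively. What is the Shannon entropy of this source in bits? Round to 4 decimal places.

1.8353 bits

H = −Σ pᵢ log₂ pᵢ.
−0.09·log₂(0.09) = 0.3127
−0.33·log₂(0.33) = 0.5278
−0.38·log₂(0.38) = 0.5305
−0.20·log₂(0.20) = 0.4644
Sum ≈ 1.8353 → 1.8353 bits.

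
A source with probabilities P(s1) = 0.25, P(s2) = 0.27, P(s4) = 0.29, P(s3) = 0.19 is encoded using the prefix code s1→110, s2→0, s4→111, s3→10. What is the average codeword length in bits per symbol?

L̄ = Σ pᵢ·ℓᵢ = 0.25·3 + 0.27·1 + 0.29·3 + 0.19·2 = 2.27 bits/symbol.

2.27 bits/symbol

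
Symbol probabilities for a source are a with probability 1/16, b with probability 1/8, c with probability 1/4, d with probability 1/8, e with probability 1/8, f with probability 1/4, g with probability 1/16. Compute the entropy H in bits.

Each probability is a power of 1/2, so log₂(1/p) is an integer.
H = Σ p·log₂(1/p) = 1/16·4 + 1/8·3 + 1/4·2 + 1/8·3 + 1/8·3 + 1/4·2 + 1/16·4 = 2.625 bits.

2.625 bits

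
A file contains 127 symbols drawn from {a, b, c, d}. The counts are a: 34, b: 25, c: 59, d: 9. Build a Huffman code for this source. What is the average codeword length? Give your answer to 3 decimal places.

1.803 bits/symbol

Probabilities are the counts divided by 127.
Repeatedly combine the two least-probable nodes; the expected code length is the sum of the merged weights.
merge 9/127 + 25/127 → 34/127
merge 34/127 + 34/127 → 68/127
merge 59/127 + 68/127 → 1
L = 34/127 + 68/127 + 1 = 229/127 ≈ 1.803 bits/symbol.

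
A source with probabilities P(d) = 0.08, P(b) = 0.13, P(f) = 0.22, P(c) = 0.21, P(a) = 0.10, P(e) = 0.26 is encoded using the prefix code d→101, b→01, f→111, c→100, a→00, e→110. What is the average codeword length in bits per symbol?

L̄ = Σ pᵢ·ℓᵢ = 0.08·3 + 0.13·2 + 0.22·3 + 0.21·3 + 0.10·2 + 0.26·3 = 2.77 bits/symbol.

2.77 bits/symbol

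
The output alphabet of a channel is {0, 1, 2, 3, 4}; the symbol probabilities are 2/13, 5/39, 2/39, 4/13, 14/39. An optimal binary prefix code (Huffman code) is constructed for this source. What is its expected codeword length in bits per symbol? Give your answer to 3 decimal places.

2.154 bits/symbol

Repeatedly combine the two least-probable nodes; the expected code length is the sum of the merged weights.
merge 2/39 + 5/39 → 7/39
merge 2/13 + 7/39 → 1/3
merge 4/13 + 1/3 → 25/39
merge 14/39 + 25/39 → 1
L = 7/39 + 1/3 + 25/39 + 1 = 28/13 ≈ 2.154 bits/symbol.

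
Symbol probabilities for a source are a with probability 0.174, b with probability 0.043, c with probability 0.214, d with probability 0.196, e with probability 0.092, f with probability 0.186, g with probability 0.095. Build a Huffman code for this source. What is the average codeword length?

2.725 bits/symbol

Repeatedly combine the two least-probable nodes; the expected code length is the sum of the merged weights.
merge 43/1000 + 23/250 → 27/200
merge 19/200 + 27/200 → 23/100
merge 87/500 + 93/500 → 9/25
merge 49/250 + 107/500 → 41/100
merge 23/100 + 9/25 → 59/100
merge 41/100 + 59/100 → 1
L = 27/200 + 23/100 + 9/25 + 41/100 + 59/100 + 1 = 109/40 = 2.725 bits/symbol.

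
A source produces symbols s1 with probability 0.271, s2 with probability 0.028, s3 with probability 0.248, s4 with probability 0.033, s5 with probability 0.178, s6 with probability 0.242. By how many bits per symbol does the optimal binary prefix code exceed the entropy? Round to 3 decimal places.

Entropy H = −Σ p log₂ p ≈ 2.2548 bits.
Huffman merges: 7/250+33/1000→61/1000; 61/1000+89/500→239/1000; 239/1000+121/500→481/1000; 31/125+271/1000→519/1000; 481/1000+519/1000→1. L = 23/10 ≈ 2.3000.
L − H = 2.3000 − 2.2548 = 0.045 bits.

0.045 bits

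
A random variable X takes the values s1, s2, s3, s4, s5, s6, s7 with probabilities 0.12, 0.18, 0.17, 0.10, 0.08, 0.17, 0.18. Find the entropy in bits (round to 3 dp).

H = −Σ pᵢ log₂ pᵢ.
−0.12·log₂(0.12) = 0.3671
−0.18·log₂(0.18) = 0.4453
−0.17·log₂(0.17) = 0.4346
−0.10·log₂(0.10) = 0.3322
−0.08·log₂(0.08) = 0.2915
−0.17·log₂(0.17) = 0.4346
−0.18·log₂(0.18) = 0.4453
Sum ≈ 2.7506 → 2.751 bits.

2.751 bits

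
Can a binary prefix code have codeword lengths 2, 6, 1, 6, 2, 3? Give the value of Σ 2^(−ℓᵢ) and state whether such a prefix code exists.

1.15625; no

With common denominator 2^6 = 64: Σ 2^(−ℓᵢ) = 16/64 + 1/64 + 32/64 + 1/64 + 16/64 + 8/64 = 74/64 = 1.15625.
Kraft's inequality requires Σ ≤ 1; here Σ = 1.15625 > 1, so no such prefix code exists.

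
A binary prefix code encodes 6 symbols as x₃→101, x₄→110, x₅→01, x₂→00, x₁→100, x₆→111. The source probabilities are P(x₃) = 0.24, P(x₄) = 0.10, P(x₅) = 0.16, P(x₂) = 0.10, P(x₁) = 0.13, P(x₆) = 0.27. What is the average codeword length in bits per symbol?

L̄ = Σ pᵢ·ℓᵢ = 0.24·3 + 0.10·3 + 0.16·2 + 0.10·2 + 0.13·3 + 0.27·3 = 2.74 bits/symbol.

2.74 bits/symbol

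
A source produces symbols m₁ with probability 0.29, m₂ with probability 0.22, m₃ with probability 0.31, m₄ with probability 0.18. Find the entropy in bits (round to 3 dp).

1.968 bits

H = −Σ pᵢ log₂ pᵢ.
−0.29·log₂(0.29) = 0.5179
−0.22·log₂(0.22) = 0.4806
−0.31·log₂(0.31) = 0.5238
−0.18·log₂(0.18) = 0.4453
Sum ≈ 1.9676 → 1.968 bits.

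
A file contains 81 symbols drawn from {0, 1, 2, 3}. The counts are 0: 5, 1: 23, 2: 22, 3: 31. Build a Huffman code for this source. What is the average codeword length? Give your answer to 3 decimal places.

1.951 bits/symbol

Probabilities are the counts divided by 81.
Repeatedly combine the two least-probable nodes; the expected code length is the sum of the merged weights.
merge 5/81 + 22/81 → 1/3
merge 23/81 + 1/3 → 50/81
merge 31/81 + 50/81 → 1
L = 1/3 + 50/81 + 1 = 158/81 ≈ 1.951 bits/symbol.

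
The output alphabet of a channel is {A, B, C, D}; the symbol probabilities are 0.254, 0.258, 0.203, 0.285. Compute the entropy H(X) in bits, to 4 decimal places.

1.9896 bits

H = −Σ pᵢ log₂ pᵢ.
−0.254·log₂(0.254) = 0.5022
−0.258·log₂(0.258) = 0.5043
−0.203·log₂(0.203) = 0.4670
−0.285·log₂(0.285) = 0.5161
Sum ≈ 1.9896 → 1.9896 bits.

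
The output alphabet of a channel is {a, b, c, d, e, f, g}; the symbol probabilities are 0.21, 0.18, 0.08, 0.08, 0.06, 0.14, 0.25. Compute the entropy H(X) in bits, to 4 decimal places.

H = −Σ pᵢ log₂ pᵢ.
−0.21·log₂(0.21) = 0.4728
−0.18·log₂(0.18) = 0.4453
−0.08·log₂(0.08) = 0.2915
−0.08·log₂(0.08) = 0.2915
−0.06·log₂(0.06) = 0.2435
−0.14·log₂(0.14) = 0.3971
−0.25·log₂(0.25) = 0.5000
Sum ≈ 2.6418 → 2.6418 bits.

2.6418 bits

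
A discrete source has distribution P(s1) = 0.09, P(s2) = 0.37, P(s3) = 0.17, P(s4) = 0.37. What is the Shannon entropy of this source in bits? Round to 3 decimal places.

1.809 bits

H = −Σ pᵢ log₂ pᵢ.
−0.09·log₂(0.09) = 0.3127
−0.37·log₂(0.37) = 0.5307
−0.17·log₂(0.17) = 0.4346
−0.37·log₂(0.37) = 0.5307
Sum ≈ 1.8087 → 1.809 bits.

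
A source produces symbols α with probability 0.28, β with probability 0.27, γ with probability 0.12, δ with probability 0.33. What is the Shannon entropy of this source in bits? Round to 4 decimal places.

1.9191 bits

H = −Σ pᵢ log₂ pᵢ.
−0.28·log₂(0.28) = 0.5142
−0.27·log₂(0.27) = 0.5100
−0.12·log₂(0.12) = 0.3671
−0.33·log₂(0.33) = 0.5278
Sum ≈ 1.9191 → 1.9191 bits.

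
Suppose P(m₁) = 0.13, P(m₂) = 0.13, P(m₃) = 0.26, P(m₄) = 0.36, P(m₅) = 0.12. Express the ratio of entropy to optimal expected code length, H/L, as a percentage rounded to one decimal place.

96.4%

Entropy H = −Σ p log₂ p ≈ 2.1683 bits.
Huffman merges: 3/25+13/100→1/4; 13/100+1/4→19/50; 13/50+9/25→31/50; 19/50+31/50→1. L = 9/4 ≈ 2.2500.
Efficiency = H/L = 2.1683/2.2500 = 96.4%.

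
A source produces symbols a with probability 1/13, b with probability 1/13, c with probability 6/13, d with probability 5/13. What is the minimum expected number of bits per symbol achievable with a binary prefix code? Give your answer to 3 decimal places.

Repeatedly combine the two least-probable nodes; the expected code length is the sum of the merged weights.
merge 1/13 + 1/13 → 2/13
merge 2/13 + 5/13 → 7/13
merge 6/13 + 7/13 → 1
L = 2/13 + 7/13 + 1 = 22/13 ≈ 1.692 bits/symbol.

1.692 bits/symbol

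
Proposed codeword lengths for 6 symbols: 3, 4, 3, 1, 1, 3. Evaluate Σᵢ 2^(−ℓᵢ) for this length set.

With common denominator 2^4 = 16: Σ 2^(−ℓᵢ) = 2/16 + 1/16 + 2/16 + 8/16 + 8/16 + 2/16 = 23/16 = 1.4375.

1.4375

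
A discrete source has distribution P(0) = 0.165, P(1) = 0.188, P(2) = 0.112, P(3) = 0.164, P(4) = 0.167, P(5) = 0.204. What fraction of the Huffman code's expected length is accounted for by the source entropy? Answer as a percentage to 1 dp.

Entropy H = −Σ p log₂ p ≈ 2.5628 bits.
Huffman merges: 14/125+41/250→69/250; 33/200+167/1000→83/250; 47/250+51/250→49/125; 69/250+83/250→76/125; 49/125+76/125→1. L = 326/125 ≈ 2.6080.
Efficiency = H/L = 2.5628/2.6080 = 98.3%.

98.3%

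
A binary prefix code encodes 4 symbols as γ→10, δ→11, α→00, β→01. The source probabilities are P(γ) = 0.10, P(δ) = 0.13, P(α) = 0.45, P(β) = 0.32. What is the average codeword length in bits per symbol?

L̄ = Σ pᵢ·ℓᵢ = 0.10·2 + 0.13·2 + 0.45·2 + 0.32·2 = 2 bits/symbol.

2 bits/symbol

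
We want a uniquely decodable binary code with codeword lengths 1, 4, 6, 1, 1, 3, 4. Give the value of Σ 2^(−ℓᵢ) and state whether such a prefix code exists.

1.765625; no

With common denominator 2^6 = 64: Σ 2^(−ℓᵢ) = 32/64 + 4/64 + 1/64 + 32/64 + 32/64 + 8/64 + 4/64 = 113/64 = 1.765625.
Kraft's inequality requires Σ ≤ 1; here Σ = 1.765625 > 1, so no such prefix code exists.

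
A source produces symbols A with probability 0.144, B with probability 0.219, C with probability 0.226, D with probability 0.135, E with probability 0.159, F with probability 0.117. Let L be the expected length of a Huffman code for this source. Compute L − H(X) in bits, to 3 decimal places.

Entropy H = −Σ p log₂ p ≈ 2.5413 bits.
Huffman merges: 117/1000+27/200→63/250; 18/125+159/1000→303/1000; 219/1000+113/500→89/200; 63/250+303/1000→111/200; 89/200+111/200→1. L = 511/200 ≈ 2.5550.
L − H = 2.5550 − 2.5413 = 0.014 bits.

0.014 bits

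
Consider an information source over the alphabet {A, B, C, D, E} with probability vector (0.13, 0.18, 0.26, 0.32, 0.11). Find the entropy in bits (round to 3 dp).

2.210 bits

H = −Σ pᵢ log₂ pᵢ.
−0.13·log₂(0.13) = 0.3826
−0.18·log₂(0.18) = 0.4453
−0.26·log₂(0.26) = 0.5053
−0.32·log₂(0.32) = 0.5260
−0.11·log₂(0.11) = 0.3503
Sum ≈ 2.2096 → 2.210 bits.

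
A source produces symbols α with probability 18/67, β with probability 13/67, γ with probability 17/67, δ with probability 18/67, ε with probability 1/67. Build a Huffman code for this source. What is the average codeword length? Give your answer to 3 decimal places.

Repeatedly combine the two least-probable nodes; the expected code length is the sum of the merged weights.
merge 1/67 + 13/67 → 14/67
merge 14/67 + 17/67 → 31/67
merge 18/67 + 18/67 → 36/67
merge 31/67 + 36/67 → 1
L = 14/67 + 31/67 + 36/67 + 1 = 148/67 ≈ 2.209 bits/symbol.

2.209 bits/symbol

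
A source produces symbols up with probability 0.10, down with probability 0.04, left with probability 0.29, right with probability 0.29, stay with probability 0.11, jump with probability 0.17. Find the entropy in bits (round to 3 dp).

H = −Σ pᵢ log₂ pᵢ.
−0.10·log₂(0.10) = 0.3322
−0.04·log₂(0.04) = 0.1858
−0.29·log₂(0.29) = 0.5179
−0.29·log₂(0.29) = 0.5179
−0.11·log₂(0.11) = 0.3503
−0.17·log₂(0.17) = 0.4346
Sum ≈ 2.3386 → 2.339 bits.

2.339 bits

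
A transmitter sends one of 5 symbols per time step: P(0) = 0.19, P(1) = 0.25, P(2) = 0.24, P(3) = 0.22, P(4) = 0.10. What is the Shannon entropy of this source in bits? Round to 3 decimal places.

2.262 bits

H = −Σ pᵢ log₂ pᵢ.
−0.19·log₂(0.19) = 0.4552
−0.25·log₂(0.25) = 0.5000
−0.24·log₂(0.24) = 0.4941
−0.22·log₂(0.22) = 0.4806
−0.10·log₂(0.10) = 0.3322
Sum ≈ 2.2621 → 2.262 bits.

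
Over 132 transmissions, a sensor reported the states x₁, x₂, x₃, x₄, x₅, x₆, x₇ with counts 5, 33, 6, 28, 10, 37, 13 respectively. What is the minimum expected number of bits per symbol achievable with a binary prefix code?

2.5 bits/symbol

Probabilities are the counts divided by 132.
Repeatedly combine the two least-probable nodes; the expected code length is the sum of the merged weights.
merge 5/132 + 1/22 → 1/12
merge 5/66 + 1/12 → 7/44
merge 13/132 + 7/44 → 17/66
merge 7/33 + 1/4 → 61/132
merge 17/66 + 37/132 → 71/132
merge 61/132 + 71/132 → 1
L = 1/12 + 7/44 + 17/66 + 61/132 + 71/132 + 1 = 5/2 = 2.5 bits/symbol.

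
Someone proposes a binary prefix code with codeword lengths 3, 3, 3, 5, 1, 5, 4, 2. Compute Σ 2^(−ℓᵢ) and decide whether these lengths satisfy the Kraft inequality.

1.25; no

With common denominator 2^5 = 32: Σ 2^(−ℓᵢ) = 4/32 + 4/32 + 4/32 + 1/32 + 16/32 + 1/32 + 2/32 + 8/32 = 40/32 = 1.25.
Kraft's inequality requires Σ ≤ 1; here Σ = 1.25 > 1, so no such prefix code exists.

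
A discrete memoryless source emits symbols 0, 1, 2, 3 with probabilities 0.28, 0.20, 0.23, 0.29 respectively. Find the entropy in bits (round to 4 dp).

H = −Σ pᵢ log₂ pᵢ.
−0.28·log₂(0.28) = 0.5142
−0.20·log₂(0.20) = 0.4644
−0.23·log₂(0.23) = 0.4877
−0.29·log₂(0.29) = 0.5179
Sum ≈ 1.9842 → 1.9842 bits.

1.9842 bits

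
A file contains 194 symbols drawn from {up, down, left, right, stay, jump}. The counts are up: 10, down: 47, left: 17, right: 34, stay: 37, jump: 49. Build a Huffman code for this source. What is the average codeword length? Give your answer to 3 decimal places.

2.454 bits/symbol

Probabilities are the counts divided by 194.
Repeatedly combine the two least-probable nodes; the expected code length is the sum of the merged weights.
merge 5/97 + 17/194 → 27/194
merge 27/194 + 17/97 → 61/194
merge 37/194 + 47/194 → 42/97
merge 49/194 + 61/194 → 55/97
merge 42/97 + 55/97 → 1
L = 27/194 + 61/194 + 42/97 + 55/97 + 1 = 238/97 ≈ 2.454 bits/symbol.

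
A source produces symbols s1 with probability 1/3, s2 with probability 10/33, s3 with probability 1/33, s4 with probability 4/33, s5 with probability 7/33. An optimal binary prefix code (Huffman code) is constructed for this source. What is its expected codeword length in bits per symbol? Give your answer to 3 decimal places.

2.152 bits/symbol

Repeatedly combine the two least-probable nodes; the expected code length is the sum of the merged weights.
merge 1/33 + 4/33 → 5/33
merge 5/33 + 7/33 → 4/11
merge 10/33 + 1/3 → 7/11
merge 4/11 + 7/11 → 1
L = 5/33 + 4/11 + 7/11 + 1 = 71/33 ≈ 2.152 bits/symbol.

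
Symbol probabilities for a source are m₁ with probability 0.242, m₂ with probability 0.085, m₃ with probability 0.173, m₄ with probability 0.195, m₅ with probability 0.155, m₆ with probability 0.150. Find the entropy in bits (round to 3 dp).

H = −Σ pᵢ log₂ pᵢ.
−0.242·log₂(0.242) = 0.4954
−0.085·log₂(0.085) = 0.3023
−0.173·log₂(0.173) = 0.4379
−0.195·log₂(0.195) = 0.4599
−0.155·log₂(0.155) = 0.4169
−0.150·log₂(0.150) = 0.4105
Sum ≈ 2.5229 → 2.523 bits.

2.523 bits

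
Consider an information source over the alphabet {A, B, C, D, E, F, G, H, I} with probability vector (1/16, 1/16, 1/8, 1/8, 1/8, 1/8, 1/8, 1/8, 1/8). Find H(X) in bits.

Each probability is a power of 1/2, so log₂(1/p) is an integer.
H = Σ p·log₂(1/p) = 1/16·4 + 1/16·4 + 1/8·3 + 1/8·3 + 1/8·3 + 1/8·3 + 1/8·3 + 1/8·3 + 1/8·3 = 3.125 bits.

3.125 bits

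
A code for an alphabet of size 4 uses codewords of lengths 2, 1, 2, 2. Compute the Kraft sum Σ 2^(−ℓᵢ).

With common denominator 2^2 = 4: Σ 2^(−ℓᵢ) = 1/4 + 2/4 + 1/4 + 1/4 = 5/4 = 1.25.

1.25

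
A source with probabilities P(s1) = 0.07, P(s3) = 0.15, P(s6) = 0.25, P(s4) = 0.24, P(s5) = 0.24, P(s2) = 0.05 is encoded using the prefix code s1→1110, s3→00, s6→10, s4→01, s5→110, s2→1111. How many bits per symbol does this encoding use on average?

L̄ = Σ pᵢ·ℓᵢ = 0.07·4 + 0.15·2 + 0.25·2 + 0.24·2 + 0.24·3 + 0.05·4 = 2.48 bits/symbol.

2.48 bits/symbol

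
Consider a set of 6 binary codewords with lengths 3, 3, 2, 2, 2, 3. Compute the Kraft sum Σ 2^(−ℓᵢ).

With common denominator 2^3 = 8: Σ 2^(−ℓᵢ) = 1/8 + 1/8 + 2/8 + 2/8 + 2/8 + 1/8 = 9/8 = 1.125.

1.125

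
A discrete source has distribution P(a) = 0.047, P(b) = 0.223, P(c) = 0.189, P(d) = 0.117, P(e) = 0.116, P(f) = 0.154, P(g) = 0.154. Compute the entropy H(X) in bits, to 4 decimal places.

H = −Σ pᵢ log₂ pᵢ.
−0.047·log₂(0.047) = 0.2073
−0.223·log₂(0.223) = 0.4828
−0.189·log₂(0.189) = 0.4543
−0.117·log₂(0.117) = 0.3622
−0.116·log₂(0.116) = 0.3605
−0.154·log₂(0.154) = 0.4156
−0.154·log₂(0.154) = 0.4156
Sum ≈ 2.6983 → 2.6983 bits.

2.6983 bits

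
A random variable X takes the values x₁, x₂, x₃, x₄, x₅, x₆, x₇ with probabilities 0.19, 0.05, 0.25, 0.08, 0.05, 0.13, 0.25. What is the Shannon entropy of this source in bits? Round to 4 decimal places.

2.5616 bits

H = −Σ pᵢ log₂ pᵢ.
−0.19·log₂(0.19) = 0.4552
−0.05·log₂(0.05) = 0.2161
−0.25·log₂(0.25) = 0.5000
−0.08·log₂(0.08) = 0.2915
−0.05·log₂(0.05) = 0.2161
−0.13·log₂(0.13) = 0.3826
−0.25·log₂(0.25) = 0.5000
Sum ≈ 2.5616 → 2.5616 bits.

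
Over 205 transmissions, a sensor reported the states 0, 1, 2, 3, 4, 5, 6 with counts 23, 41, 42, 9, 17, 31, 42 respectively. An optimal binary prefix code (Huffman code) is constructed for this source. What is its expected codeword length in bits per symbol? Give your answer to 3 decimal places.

2.717 bits/symbol

Probabilities are the counts divided by 205.
Repeatedly combine the two least-probable nodes; the expected code length is the sum of the merged weights.
merge 9/205 + 17/205 → 26/205
merge 23/205 + 26/205 → 49/205
merge 31/205 + 1/5 → 72/205
merge 42/205 + 42/205 → 84/205
merge 49/205 + 72/205 → 121/205
merge 84/205 + 121/205 → 1
L = 26/205 + 49/205 + 72/205 + 84/205 + 121/205 + 1 = 557/205 ≈ 2.717 bits/symbol.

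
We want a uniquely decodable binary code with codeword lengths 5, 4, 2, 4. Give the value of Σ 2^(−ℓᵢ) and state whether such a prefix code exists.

0.40625; yes

With common denominator 2^5 = 32: Σ 2^(−ℓᵢ) = 1/32 + 2/32 + 8/32 + 2/32 = 13/32 = 0.40625.
Kraft's inequality requires Σ ≤ 1; here Σ = 0.40625 ≤ 1, so such a prefix code exists.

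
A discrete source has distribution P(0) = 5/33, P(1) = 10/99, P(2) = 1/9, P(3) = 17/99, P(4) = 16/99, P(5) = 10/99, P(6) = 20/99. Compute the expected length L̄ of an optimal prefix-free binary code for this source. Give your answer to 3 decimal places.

Repeatedly combine the two least-probable nodes; the expected code length is the sum of the merged weights.
merge 10/99 + 10/99 → 20/99
merge 1/9 + 5/33 → 26/99
merge 16/99 + 17/99 → 1/3
merge 20/99 + 20/99 → 40/99
merge 26/99 + 1/3 → 59/99
merge 40/99 + 59/99 → 1
L = 20/99 + 26/99 + 1/3 + 40/99 + 59/99 + 1 = 277/99 ≈ 2.798 bits/symbol.

2.798 bits/symbol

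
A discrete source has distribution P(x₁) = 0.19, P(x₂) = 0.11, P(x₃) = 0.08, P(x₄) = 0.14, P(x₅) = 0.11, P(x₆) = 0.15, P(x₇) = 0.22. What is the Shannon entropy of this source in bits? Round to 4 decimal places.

2.7355 bits

H = −Σ pᵢ log₂ pᵢ.
−0.19·log₂(0.19) = 0.4552
−0.11·log₂(0.11) = 0.3503
−0.08·log₂(0.08) = 0.2915
−0.14·log₂(0.14) = 0.3971
−0.11·log₂(0.11) = 0.3503
−0.15·log₂(0.15) = 0.4105
−0.22·log₂(0.22) = 0.4806
Sum ≈ 2.7355 → 2.7355 bits.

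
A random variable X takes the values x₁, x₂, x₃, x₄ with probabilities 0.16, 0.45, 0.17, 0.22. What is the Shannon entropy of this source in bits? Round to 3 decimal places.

1.857 bits

H = −Σ pᵢ log₂ pᵢ.
−0.16·log₂(0.16) = 0.4230
−0.45·log₂(0.45) = 0.5184
−0.17·log₂(0.17) = 0.4346
−0.22·log₂(0.22) = 0.4806
Sum ≈ 1.8566 → 1.857 bits.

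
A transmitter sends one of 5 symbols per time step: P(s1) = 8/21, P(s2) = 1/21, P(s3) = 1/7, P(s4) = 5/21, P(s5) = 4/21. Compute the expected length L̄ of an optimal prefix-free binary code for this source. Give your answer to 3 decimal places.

Repeatedly combine the two least-probable nodes; the expected code length is the sum of the merged weights.
merge 1/21 + 1/7 → 4/21
merge 4/21 + 4/21 → 8/21
merge 5/21 + 8/21 → 13/21
merge 8/21 + 13/21 → 1
L = 4/21 + 8/21 + 13/21 + 1 = 46/21 ≈ 2.190 bits/symbol.

2.190 bits/symbol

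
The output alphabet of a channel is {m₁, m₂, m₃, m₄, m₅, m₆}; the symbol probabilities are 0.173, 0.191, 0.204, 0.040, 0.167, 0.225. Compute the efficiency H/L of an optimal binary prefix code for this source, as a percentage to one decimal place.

Entropy H = −Σ p log₂ p ≈ 2.4631 bits.
Huffman merges: 1/25+167/1000→207/1000; 173/1000+191/1000→91/250; 51/250+207/1000→411/1000; 9/40+91/250→589/1000; 411/1000+589/1000→1. L = 2571/1000 ≈ 2.5710.
Efficiency = H/L = 2.4631/2.5710 = 95.8%.

95.8%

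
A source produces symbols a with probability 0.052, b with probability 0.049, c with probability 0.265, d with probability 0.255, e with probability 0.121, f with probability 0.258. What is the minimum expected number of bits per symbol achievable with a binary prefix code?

2.323 bits/symbol

Repeatedly combine the two least-probable nodes; the expected code length is the sum of the merged weights.
merge 49/1000 + 13/250 → 101/1000
merge 101/1000 + 121/1000 → 111/500
merge 111/500 + 51/200 → 477/1000
merge 129/500 + 53/200 → 523/1000
merge 477/1000 + 523/1000 → 1
L = 101/1000 + 111/500 + 477/1000 + 523/1000 + 1 = 2323/1000 = 2.323 bits/symbol.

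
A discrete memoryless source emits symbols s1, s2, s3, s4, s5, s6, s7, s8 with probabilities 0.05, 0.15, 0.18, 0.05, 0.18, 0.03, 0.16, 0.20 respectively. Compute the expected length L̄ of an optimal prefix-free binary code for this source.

2.83 bits/symbol

Repeatedly combine the two least-probable nodes; the expected code length is the sum of the merged weights.
merge 3/100 + 1/20 → 2/25
merge 1/20 + 2/25 → 13/100
merge 13/100 + 3/20 → 7/25
merge 4/25 + 9/50 → 17/50
merge 9/50 + 1/5 → 19/50
merge 7/25 + 17/50 → 31/50
merge 19/50 + 31/50 → 1
L = 2/25 + 13/100 + 7/25 + 17/50 + 19/50 + 31/50 + 1 = 283/100 = 2.83 bits/symbol.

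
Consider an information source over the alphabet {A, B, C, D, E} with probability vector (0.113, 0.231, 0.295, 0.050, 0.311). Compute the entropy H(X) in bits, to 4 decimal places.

2.1035 bits

H = −Σ pᵢ log₂ pᵢ.
−0.113·log₂(0.113) = 0.3555
−0.231·log₂(0.231) = 0.4883
−0.295·log₂(0.295) = 0.5196
−0.050·log₂(0.050) = 0.2161
−0.311·log₂(0.311) = 0.5240
Sum ≈ 2.1035 → 2.1035 bits.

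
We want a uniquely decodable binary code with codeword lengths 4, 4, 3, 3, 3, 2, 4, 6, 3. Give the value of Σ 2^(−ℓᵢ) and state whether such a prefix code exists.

0.953125; yes

With common denominator 2^6 = 64: Σ 2^(−ℓᵢ) = 4/64 + 4/64 + 8/64 + 8/64 + 8/64 + 16/64 + 4/64 + 1/64 + 8/64 = 61/64 = 0.953125.
Kraft's inequality requires Σ ≤ 1; here Σ = 0.953125 ≤ 1, so such a prefix code exists.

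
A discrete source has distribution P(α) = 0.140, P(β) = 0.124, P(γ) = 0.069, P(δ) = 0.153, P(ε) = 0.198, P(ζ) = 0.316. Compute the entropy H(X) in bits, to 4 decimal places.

2.4389 bits

H = −Σ pᵢ log₂ pᵢ.
−0.140·log₂(0.140) = 0.3971
−0.124·log₂(0.124) = 0.3734
−0.069·log₂(0.069) = 0.2662
−0.153·log₂(0.153) = 0.4144
−0.198·log₂(0.198) = 0.4626
−0.316·log₂(0.316) = 0.5252
Sum ≈ 2.4389 → 2.4389 bits.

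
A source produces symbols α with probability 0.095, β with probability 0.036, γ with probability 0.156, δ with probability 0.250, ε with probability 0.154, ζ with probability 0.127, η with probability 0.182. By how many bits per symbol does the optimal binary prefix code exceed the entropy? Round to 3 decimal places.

Entropy H = −Σ p log₂ p ≈ 2.6545 bits.
Huffman merges: 9/250+19/200→131/1000; 127/1000+131/1000→129/500; 77/500+39/250→31/100; 91/500+1/4→54/125; 129/500+31/100→71/125; 54/125+71/125→1. L = 2699/1000 ≈ 2.6990.
L − H = 2.6990 − 2.6545 = 0.045 bits.

0.045 bits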